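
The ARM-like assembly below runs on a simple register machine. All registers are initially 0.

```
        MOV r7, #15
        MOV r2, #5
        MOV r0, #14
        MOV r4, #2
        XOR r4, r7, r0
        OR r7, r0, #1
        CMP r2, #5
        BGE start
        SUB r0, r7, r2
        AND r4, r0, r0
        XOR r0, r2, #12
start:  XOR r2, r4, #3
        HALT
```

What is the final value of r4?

1

r7=15
r2=5
r0=14
r4=2
r4=15^14=1
r7=14|1=15
CMP r2, #5  (cmp 5,5)
BGE start: taken
r2=1^3=2
halt.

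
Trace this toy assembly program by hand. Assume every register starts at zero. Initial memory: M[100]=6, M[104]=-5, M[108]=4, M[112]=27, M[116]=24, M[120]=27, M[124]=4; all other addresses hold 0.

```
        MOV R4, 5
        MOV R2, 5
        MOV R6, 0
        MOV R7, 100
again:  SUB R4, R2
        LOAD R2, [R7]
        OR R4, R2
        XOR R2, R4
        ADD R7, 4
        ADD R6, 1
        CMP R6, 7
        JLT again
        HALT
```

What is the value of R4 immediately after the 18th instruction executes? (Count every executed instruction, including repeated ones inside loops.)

R4=5
R2=5
R6=0
R7=100
R4=5-5=0
R2=M[100]=6
R4=0|6=6
R2=6^6=0
R7=100+4=104
R6=0+1=1
CMP R6, 7  (cmp 1,7)
JLT again: taken
R4=6-0=6
R2=M[104]=-5
R4=6|(-5)=-1
R2=(-5)^(-1)=4
R7=104+4=108
R6=1+1=2
After step 18: R4 = -1.

-1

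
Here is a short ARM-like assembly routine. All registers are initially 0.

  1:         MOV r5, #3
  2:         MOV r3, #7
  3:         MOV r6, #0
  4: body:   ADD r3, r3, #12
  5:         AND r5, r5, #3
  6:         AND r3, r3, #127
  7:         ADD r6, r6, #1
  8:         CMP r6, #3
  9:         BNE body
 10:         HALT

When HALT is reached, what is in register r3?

43

MOV r5, #3 → r5=3
MOV r3, #7 → r3=7
MOV r6, #0 → r6=0
ADD r3, r3, #12 → r3=7+12=19
AND r5, r5, #3 → r5=3&3=3
AND r3, r3, #127 → r3=19&127=19
ADD r6, r6, #1 → r6=0+1=1
CMP r6, #3  (cmp 1,3)
BNE body: taken
ADD r3, r3, #12 → r3=19+12=31
AND r5, r5, #3 → r5=3&3=3
AND r3, r3, #127 → r3=31&127=31
ADD r6, r6, #1 → r6=1+1=2
CMP r6, #3  (cmp 2,3)
BNE body: taken
ADD r3, r3, #12 → r3=31+12=43
AND r5, r5, #3 → r5=3&3=3
AND r3, r3, #127 → r3=43&127=43
ADD r6, r6, #1 → r6=2+1=3
CMP r6, #3  (cmp 3,3)
BNE body: not taken
halt.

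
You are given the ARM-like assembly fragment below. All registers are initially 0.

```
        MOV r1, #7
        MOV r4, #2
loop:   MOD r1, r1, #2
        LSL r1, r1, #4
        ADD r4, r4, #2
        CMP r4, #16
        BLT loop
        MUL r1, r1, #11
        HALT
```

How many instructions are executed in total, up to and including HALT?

MOV r1, #7 → r1=7
MOV r4, #2 → r4=2
MOD r1, r1, #2 → r1=7%2=1
LSL r1, r1, #4 → r1=1<<4=16
ADD r4, r4, #2 → r4=2+2=4
CMP r4, #16  (cmp 4,16)
BLT loop: taken
MOD r1, r1, #2 → r1=16%2=0
LSL r1, r1, #4 → r1=0<<4=0
ADD r4, r4, #2 → r4=4+2=6
CMP r4, #16  (cmp 6,16)
BLT loop: taken
MOD r1, r1, #2 → r1=0%2=0
LSL r1, r1, #4 → r1=0<<4=0
ADD r4, r4, #2 → r4=6+2=8
CMP r4, #16  (cmp 8,16)
BLT loop: taken
MOD r1, r1, #2 → r1=0%2=0
LSL r1, r1, #4 → r1=0<<4=0
ADD r4, r4, #2 → r4=8+2=10
CMP r4, #16  (cmp 10,16)
BLT loop: taken
MOD r1, r1, #2 → r1=0%2=0
LSL r1, r1, #4 → r1=0<<4=0
ADD r4, r4, #2 → r4=10+2=12
CMP r4, #16  (cmp 12,16)
BLT loop: taken
MOD r1, r1, #2 → r1=0%2=0
LSL r1, r1, #4 → r1=0<<4=0
ADD r4, r4, #2 → r4=12+2=14
CMP r4, #16  (cmp 14,16)
BLT loop: taken
MOD r1, r1, #2 → r1=0%2=0
LSL r1, r1, #4 → r1=0<<4=0
ADD r4, r4, #2 → r4=14+2=16
CMP r4, #16  (cmp 16,16)
BLT loop: not taken
MUL r1, r1, #11 → r1=0*11=0
halt.
Total executed instructions: 39.

39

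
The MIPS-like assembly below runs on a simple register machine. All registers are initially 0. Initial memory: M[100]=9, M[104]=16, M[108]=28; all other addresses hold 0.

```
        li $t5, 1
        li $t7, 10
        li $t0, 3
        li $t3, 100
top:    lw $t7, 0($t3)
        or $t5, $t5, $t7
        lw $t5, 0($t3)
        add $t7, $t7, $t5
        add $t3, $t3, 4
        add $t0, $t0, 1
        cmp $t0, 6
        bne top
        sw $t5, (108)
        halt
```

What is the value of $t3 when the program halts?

$t5=1
$t7=10
$t0=3
$t3=100
$t7=M[100]=9
$t5=1|9=9
$t5=M[100]=9
$t7=9+9=18
$t3=100+4=104
$t0=3+1=4
cmp $t0, 6  (cmp 4,6)
bne top: taken
$t7=M[104]=16
$t5=9|16=25
$t5=M[104]=16
$t7=16+16=32
$t3=104+4=108
$t0=4+1=5
cmp $t0, 6  (cmp 5,6)
bne top: taken
$t7=M[108]=28
$t5=16|28=28
$t5=M[108]=28
$t7=28+28=56
$t3=108+4=112
$t0=5+1=6
cmp $t0, 6  (cmp 6,6)
bne top: not taken
sw $t5, (108) → M[108]=28
halt.

112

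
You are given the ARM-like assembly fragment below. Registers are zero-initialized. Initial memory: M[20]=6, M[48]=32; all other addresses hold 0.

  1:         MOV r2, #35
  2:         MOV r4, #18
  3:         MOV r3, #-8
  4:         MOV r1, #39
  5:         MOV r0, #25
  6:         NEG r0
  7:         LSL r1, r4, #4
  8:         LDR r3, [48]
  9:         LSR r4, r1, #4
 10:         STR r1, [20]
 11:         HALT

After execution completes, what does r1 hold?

288

MOV r2, #35 → r2=35
MOV r4, #18 → r4=18
MOV r3, #-8 → r3=-8
MOV r1, #39 → r1=39
MOV r0, #25 → r0=25
NEG r0 → r0=-(25)=-25
LSL r1, r4, #4 → r1=18<<4=288
LDR r3, [48] → r3=M[48]=32
LSR r4, r1, #4 → r4=288>>4=18
STR r1, [20] → M[20]=288
halt.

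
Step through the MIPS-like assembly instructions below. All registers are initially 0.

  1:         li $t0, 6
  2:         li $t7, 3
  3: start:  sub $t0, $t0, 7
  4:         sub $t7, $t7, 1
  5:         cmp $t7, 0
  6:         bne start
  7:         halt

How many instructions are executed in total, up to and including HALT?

15

li $t0, 6 → $t0=6
li $t7, 3 → $t7=3
sub $t0, $t0, 7 → $t0=6-7=-1
sub $t7, $t7, 1 → $t7=3-1=2
cmp $t7, 0  (cmp 2,0)
bne start: taken
sub $t0, $t0, 7 → $t0=(-1)-7=-8
sub $t7, $t7, 1 → $t7=2-1=1
cmp $t7, 0  (cmp 1,0)
bne start: taken
sub $t0, $t0, 7 → $t0=(-8)-7=-15
sub $t7, $t7, 1 → $t7=1-1=0
cmp $t7, 0  (cmp 0,0)
bne start: not taken
halt.
Total executed instructions: 15.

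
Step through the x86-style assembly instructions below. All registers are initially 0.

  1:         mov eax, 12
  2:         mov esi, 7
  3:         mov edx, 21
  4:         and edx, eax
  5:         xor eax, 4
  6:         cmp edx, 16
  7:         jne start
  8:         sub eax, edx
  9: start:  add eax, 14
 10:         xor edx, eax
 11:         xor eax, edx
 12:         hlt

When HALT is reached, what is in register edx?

eax=12
esi=7
edx=21
edx=21&12=4
eax=12^4=8
cmp edx, 16  (cmp 4,16)
jne start: taken
eax=8+14=22
edx=4^22=18
eax=22^18=4
halt.

18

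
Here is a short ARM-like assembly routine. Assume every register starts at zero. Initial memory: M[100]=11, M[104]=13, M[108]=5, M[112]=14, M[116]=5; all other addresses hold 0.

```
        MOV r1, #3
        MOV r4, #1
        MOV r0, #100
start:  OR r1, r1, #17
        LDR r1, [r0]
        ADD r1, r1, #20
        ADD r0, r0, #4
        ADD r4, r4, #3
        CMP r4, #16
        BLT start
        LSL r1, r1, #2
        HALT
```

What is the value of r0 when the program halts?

120

MOV r1, #3 → r1=3
MOV r4, #1 → r4=1
MOV r0, #100 → r0=100
OR r1, r1, #17 → r1=3|17=19
LDR r1, [r0] → r1=M[100]=11
ADD r1, r1, #20 → r1=11+20=31
ADD r0, r0, #4 → r0=100+4=104
ADD r4, r4, #3 → r4=1+3=4
CMP r4, #16  (cmp 4,16)
BLT start: taken
OR r1, r1, #17 → r1=31|17=31
LDR r1, [r0] → r1=M[104]=13
ADD r1, r1, #20 → r1=13+20=33
ADD r0, r0, #4 → r0=104+4=108
ADD r4, r4, #3 → r4=4+3=7
CMP r4, #16  (cmp 7,16)
BLT start: taken
OR r1, r1, #17 → r1=33|17=49
LDR r1, [r0] → r1=M[108]=5
ADD r1, r1, #20 → r1=5+20=25
ADD r0, r0, #4 → r0=108+4=112
ADD r4, r4, #3 → r4=7+3=10
CMP r4, #16  (cmp 10,16)
BLT start: taken
OR r1, r1, #17 → r1=25|17=25
LDR r1, [r0] → r1=M[112]=14
ADD r1, r1, #20 → r1=14+20=34
ADD r0, r0, #4 → r0=112+4=116
ADD r4, r4, #3 → r4=10+3=13
CMP r4, #16  (cmp 13,16)
BLT start: taken
OR r1, r1, #17 → r1=34|17=51
LDR r1, [r0] → r1=M[116]=5
ADD r1, r1, #20 → r1=5+20=25
ADD r0, r0, #4 → r0=116+4=120
ADD r4, r4, #3 → r4=13+3=16
CMP r4, #16  (cmp 16,16)
BLT start: not taken
LSL r1, r1, #2 → r1=25<<2=100
halt.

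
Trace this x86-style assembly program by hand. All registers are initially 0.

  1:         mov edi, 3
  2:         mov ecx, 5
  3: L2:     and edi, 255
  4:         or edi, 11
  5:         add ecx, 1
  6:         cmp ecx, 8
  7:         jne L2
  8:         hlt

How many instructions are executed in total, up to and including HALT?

18

edi=3
ecx=5
edi=3&255=3
edi=3|11=11
ecx=5+1=6
cmp ecx, 8  (cmp 6,8)
jne L2: taken
edi=11&255=11
edi=11|11=11
ecx=6+1=7
cmp ecx, 8  (cmp 7,8)
jne L2: taken
edi=11&255=11
edi=11|11=11
ecx=7+1=8
cmp ecx, 8  (cmp 8,8)
jne L2: not taken
halt.
Total executed instructions: 18.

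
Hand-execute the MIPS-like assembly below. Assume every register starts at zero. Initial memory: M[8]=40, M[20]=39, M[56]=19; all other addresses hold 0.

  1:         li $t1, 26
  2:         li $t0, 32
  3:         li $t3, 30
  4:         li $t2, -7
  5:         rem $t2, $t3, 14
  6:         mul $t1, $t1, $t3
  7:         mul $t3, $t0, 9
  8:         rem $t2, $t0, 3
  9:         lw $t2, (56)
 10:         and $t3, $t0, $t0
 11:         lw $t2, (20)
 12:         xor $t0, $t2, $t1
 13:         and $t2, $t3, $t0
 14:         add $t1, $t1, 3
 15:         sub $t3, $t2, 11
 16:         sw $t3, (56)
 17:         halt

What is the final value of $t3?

after li $t1, 26: $t1=26
after li $t0, 32: $t0=32
after li $t3, 30: $t3=30
after li $t2, -7: $t2=-7
after rem $t2, $t3, 14: $t2=30%14=2
after mul $t1, $t1, $t3: $t1=26*30=780
after mul $t3, $t0, 9: $t3=32*9=288
after rem $t2, $t0, 3: $t2=32%3=2
after lw $t2, (56): $t2=M[56]=19
after and $t3, $t0, $t0: $t3=32&32=32
after lw $t2, (20): $t2=M[20]=39
after xor $t0, $t2, $t1: $t0=39^780=811
after and $t2, $t3, $t0: $t2=32&811=32
after add $t1, $t1, 3: $t1=780+3=783
after sub $t3, $t2, 11: $t3=32-11=21
sw $t3, (56) → M[56]=21
halt.

21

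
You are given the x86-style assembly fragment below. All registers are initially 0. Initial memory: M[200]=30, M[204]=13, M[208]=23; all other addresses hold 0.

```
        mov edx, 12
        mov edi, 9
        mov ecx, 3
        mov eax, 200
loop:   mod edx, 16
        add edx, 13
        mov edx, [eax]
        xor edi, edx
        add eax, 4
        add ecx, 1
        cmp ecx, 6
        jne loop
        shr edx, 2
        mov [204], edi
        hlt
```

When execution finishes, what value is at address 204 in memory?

13

after mov edx, 12: edx=12
after mov edi, 9: edi=9
after mov ecx, 3: ecx=3
after mov eax, 200: eax=200
after mod edx, 16: edx=12%16=12
after add edx, 13: edx=12+13=25
after mov edx, [eax]: edx=M[200]=30
after xor edi, edx: edi=9^30=23
after add eax, 4: eax=200+4=204
after add ecx, 1: ecx=3+1=4
cmp ecx, 6  (cmp 4,6)
jne loop: taken
after mod edx, 16: edx=30%16=14
after add edx, 13: edx=14+13=27
after mov edx, [eax]: edx=M[204]=13
after xor edi, edx: edi=23^13=26
after add eax, 4: eax=204+4=208
after add ecx, 1: ecx=4+1=5
cmp ecx, 6  (cmp 5,6)
jne loop: taken
after mod edx, 16: edx=13%16=13
after add edx, 13: edx=13+13=26
after mov edx, [eax]: edx=M[208]=23
after xor edi, edx: edi=26^23=13
after add eax, 4: eax=208+4=212
after add ecx, 1: ecx=5+1=6
cmp ecx, 6  (cmp 6,6)
jne loop: not taken
after shr edx, 2: edx=23>>2=5
mov [204], edi → M[204]=13
halt.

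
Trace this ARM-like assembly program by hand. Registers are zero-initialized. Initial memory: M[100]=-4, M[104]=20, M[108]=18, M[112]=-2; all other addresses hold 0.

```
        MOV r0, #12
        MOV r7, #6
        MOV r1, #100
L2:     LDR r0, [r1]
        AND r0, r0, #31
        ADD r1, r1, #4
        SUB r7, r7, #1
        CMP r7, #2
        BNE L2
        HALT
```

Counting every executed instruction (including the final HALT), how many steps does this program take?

after MOV r0, #12: r0=12
after MOV r7, #6: r7=6
after MOV r1, #100: r1=100
after LDR r0, [r1]: r0=M[100]=-4
after AND r0, r0, #31: r0=(-4)&31=28
after ADD r1, r1, #4: r1=100+4=104
after SUB r7, r7, #1: r7=6-1=5
CMP r7, #2  (cmp 5,2)
BNE L2: taken
after LDR r0, [r1]: r0=M[104]=20
after AND r0, r0, #31: r0=20&31=20
after ADD r1, r1, #4: r1=104+4=108
after SUB r7, r7, #1: r7=5-1=4
CMP r7, #2  (cmp 4,2)
BNE L2: taken
after LDR r0, [r1]: r0=M[108]=18
after AND r0, r0, #31: r0=18&31=18
after ADD r1, r1, #4: r1=108+4=112
after SUB r7, r7, #1: r7=4-1=3
CMP r7, #2  (cmp 3,2)
BNE L2: taken
after LDR r0, [r1]: r0=M[112]=-2
after AND r0, r0, #31: r0=(-2)&31=30
after ADD r1, r1, #4: r1=112+4=116
after SUB r7, r7, #1: r7=3-1=2
CMP r7, #2  (cmp 2,2)
BNE L2: not taken
halt.
Total executed instructions: 28.

28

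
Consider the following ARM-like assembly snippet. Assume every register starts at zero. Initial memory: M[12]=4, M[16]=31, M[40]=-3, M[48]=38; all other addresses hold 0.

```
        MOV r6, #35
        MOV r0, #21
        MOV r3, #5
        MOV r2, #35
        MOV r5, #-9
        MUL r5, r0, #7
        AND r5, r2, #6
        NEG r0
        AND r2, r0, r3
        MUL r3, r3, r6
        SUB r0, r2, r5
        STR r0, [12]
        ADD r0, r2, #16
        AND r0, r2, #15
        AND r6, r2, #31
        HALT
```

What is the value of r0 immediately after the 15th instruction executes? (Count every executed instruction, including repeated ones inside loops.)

after MOV r6, #35: r6=35
after MOV r0, #21: r0=21
after MOV r3, #5: r3=5
after MOV r2, #35: r2=35
after MOV r5, #-9: r5=-9
after MUL r5, r0, #7: r5=21*7=147
after AND r5, r2, #6: r5=35&6=2
after NEG r0: r0=-(21)=-21
after AND r2, r0, r3: r2=(-21)&5=1
after MUL r3, r3, r6: r3=5*35=175
after SUB r0, r2, r5: r0=1-2=-1
STR r0, [12] → M[12]=-1
after ADD r0, r2, #16: r0=1+16=17
after AND r0, r2, #15: r0=1&15=1
after AND r6, r2, #31: r6=1&31=1
After step 15: r0 = 1.

1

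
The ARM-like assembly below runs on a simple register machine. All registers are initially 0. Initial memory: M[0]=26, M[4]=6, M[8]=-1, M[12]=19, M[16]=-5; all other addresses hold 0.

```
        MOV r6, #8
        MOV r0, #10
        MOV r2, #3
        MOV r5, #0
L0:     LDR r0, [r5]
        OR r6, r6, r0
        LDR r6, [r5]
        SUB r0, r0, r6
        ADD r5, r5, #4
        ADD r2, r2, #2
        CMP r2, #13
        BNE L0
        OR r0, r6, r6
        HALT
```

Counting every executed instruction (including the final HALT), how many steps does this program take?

46

after MOV r6, #8: r6=8
after MOV r0, #10: r0=10
after MOV r2, #3: r2=3
after MOV r5, #0: r5=0
after LDR r0, [r5]: r0=M[0]=26
after OR r6, r6, r0: r6=8|26=26
after LDR r6, [r5]: r6=M[0]=26
after SUB r0, r0, r6: r0=26-26=0
after ADD r5, r5, #4: r5=0+4=4
after ADD r2, r2, #2: r2=3+2=5
CMP r2, #13  (cmp 5,13)
BNE L0: taken
after LDR r0, [r5]: r0=M[4]=6
after OR r6, r6, r0: r6=26|6=30
after LDR r6, [r5]: r6=M[4]=6
after SUB r0, r0, r6: r0=6-6=0
after ADD r5, r5, #4: r5=4+4=8
after ADD r2, r2, #2: r2=5+2=7
CMP r2, #13  (cmp 7,13)
BNE L0: taken
after LDR r0, [r5]: r0=M[8]=-1
after OR r6, r6, r0: r6=6|(-1)=-1
after LDR r6, [r5]: r6=M[8]=-1
after SUB r0, r0, r6: r0=(-1)-(-1)=0
after ADD r5, r5, #4: r5=8+4=12
after ADD r2, r2, #2: r2=7+2=9
CMP r2, #13  (cmp 9,13)
BNE L0: taken
after LDR r0, [r5]: r0=M[12]=19
after OR r6, r6, r0: r6=(-1)|19=-1
after LDR r6, [r5]: r6=M[12]=19
after SUB r0, r0, r6: r0=19-19=0
after ADD r5, r5, #4: r5=12+4=16
after ADD r2, r2, #2: r2=9+2=11
CMP r2, #13  (cmp 11,13)
BNE L0: taken
after LDR r0, [r5]: r0=M[16]=-5
after OR r6, r6, r0: r6=19|(-5)=-5
after LDR r6, [r5]: r6=M[16]=-5
after SUB r0, r0, r6: r0=(-5)-(-5)=0
after ADD r5, r5, #4: r5=16+4=20
after ADD r2, r2, #2: r2=11+2=13
CMP r2, #13  (cmp 13,13)
BNE L0: not taken
after OR r0, r6, r6: r0=(-5)|(-5)=-5
halt.
Total executed instructions: 46.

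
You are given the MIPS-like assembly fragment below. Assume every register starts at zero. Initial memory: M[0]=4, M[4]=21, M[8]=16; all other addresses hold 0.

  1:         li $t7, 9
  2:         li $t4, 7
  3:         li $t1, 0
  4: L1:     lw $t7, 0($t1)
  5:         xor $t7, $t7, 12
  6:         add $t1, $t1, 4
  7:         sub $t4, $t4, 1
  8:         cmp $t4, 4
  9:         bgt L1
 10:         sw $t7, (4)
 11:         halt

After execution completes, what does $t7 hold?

28

li $t7, 9 → $t7=9
li $t4, 7 → $t4=7
li $t1, 0 → $t1=0
lw $t7, 0($t1) → $t7=M[0]=4
xor $t7, $t7, 12 → $t7=4^12=8
add $t1, $t1, 4 → $t1=0+4=4
sub $t4, $t4, 1 → $t4=7-1=6
cmp $t4, 4  (cmp 6,4)
bgt L1: taken
lw $t7, 0($t1) → $t7=M[4]=21
xor $t7, $t7, 12 → $t7=21^12=25
add $t1, $t1, 4 → $t1=4+4=8
sub $t4, $t4, 1 → $t4=6-1=5
cmp $t4, 4  (cmp 5,4)
bgt L1: taken
lw $t7, 0($t1) → $t7=M[8]=16
xor $t7, $t7, 12 → $t7=16^12=28
add $t1, $t1, 4 → $t1=8+4=12
sub $t4, $t4, 1 → $t4=5-1=4
cmp $t4, 4  (cmp 4,4)
bgt L1: not taken
sw $t7, (4) → M[4]=28
halt.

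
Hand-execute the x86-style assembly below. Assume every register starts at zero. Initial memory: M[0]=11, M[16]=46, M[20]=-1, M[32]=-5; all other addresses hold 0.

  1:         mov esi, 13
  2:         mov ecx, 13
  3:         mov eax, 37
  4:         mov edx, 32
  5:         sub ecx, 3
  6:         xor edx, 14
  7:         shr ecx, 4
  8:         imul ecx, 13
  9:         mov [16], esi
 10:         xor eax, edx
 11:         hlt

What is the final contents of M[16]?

esi=13
ecx=13
eax=37
edx=32
ecx=13-3=10
edx=32^14=46
ecx=10>>4=0
ecx=0*13=0
mov [16], esi → M[16]=13
eax=37^46=11
halt.

13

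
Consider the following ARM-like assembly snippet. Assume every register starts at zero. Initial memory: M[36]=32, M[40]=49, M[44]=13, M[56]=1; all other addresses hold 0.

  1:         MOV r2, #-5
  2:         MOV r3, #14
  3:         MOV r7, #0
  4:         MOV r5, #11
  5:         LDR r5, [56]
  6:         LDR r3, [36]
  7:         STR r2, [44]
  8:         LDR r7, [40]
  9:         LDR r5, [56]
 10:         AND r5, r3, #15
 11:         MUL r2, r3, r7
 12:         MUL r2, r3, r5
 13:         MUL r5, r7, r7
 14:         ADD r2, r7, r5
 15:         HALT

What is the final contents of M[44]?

r2=-5
r3=14
r7=0
r5=11
r5=M[56]=1
r3=M[36]=32
STR r2, [44] → M[44]=-5
r7=M[40]=49
r5=M[56]=1
r5=32&15=0
r2=32*49=1568
r2=32*0=0
r5=49*49=2401
r2=49+2401=2450
halt.

-5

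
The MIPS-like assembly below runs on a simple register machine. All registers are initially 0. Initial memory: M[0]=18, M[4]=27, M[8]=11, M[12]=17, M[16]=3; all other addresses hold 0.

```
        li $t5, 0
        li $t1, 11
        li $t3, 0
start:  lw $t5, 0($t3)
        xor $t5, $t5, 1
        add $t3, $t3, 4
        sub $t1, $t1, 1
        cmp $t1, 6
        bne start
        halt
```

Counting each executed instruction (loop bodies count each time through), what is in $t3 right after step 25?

$t5=0
$t1=11
$t3=0
$t5=M[0]=18
$t5=18^1=19
$t3=0+4=4
$t1=11-1=10
cmp $t1, 6  (cmp 10,6)
bne start: taken
$t5=M[4]=27
$t5=27^1=26
$t3=4+4=8
$t1=10-1=9
cmp $t1, 6  (cmp 9,6)
bne start: taken
$t5=M[8]=11
$t5=11^1=10
$t3=8+4=12
$t1=9-1=8
cmp $t1, 6  (cmp 8,6)
bne start: taken
$t5=M[12]=17
$t5=17^1=16
$t3=12+4=16
$t1=8-1=7
After step 25: $t3 = 16.

16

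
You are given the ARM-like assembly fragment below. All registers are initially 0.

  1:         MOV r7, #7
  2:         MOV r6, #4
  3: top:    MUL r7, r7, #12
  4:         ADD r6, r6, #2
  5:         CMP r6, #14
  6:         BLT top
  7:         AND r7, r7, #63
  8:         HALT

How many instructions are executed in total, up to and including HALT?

24

r7=7
r6=4
r7=7*12=84
r6=4+2=6
CMP r6, #14  (cmp 6,14)
BLT top: taken
r7=84*12=1008
r6=6+2=8
CMP r6, #14  (cmp 8,14)
BLT top: taken
r7=1008*12=12096
r6=8+2=10
CMP r6, #14  (cmp 10,14)
BLT top: taken
r7=12096*12=145152
r6=10+2=12
CMP r6, #14  (cmp 12,14)
BLT top: taken
r7=145152*12=1741824
r6=12+2=14
CMP r6, #14  (cmp 14,14)
BLT top: not taken
r7=1741824&63=0
halt.
Total executed instructions: 24.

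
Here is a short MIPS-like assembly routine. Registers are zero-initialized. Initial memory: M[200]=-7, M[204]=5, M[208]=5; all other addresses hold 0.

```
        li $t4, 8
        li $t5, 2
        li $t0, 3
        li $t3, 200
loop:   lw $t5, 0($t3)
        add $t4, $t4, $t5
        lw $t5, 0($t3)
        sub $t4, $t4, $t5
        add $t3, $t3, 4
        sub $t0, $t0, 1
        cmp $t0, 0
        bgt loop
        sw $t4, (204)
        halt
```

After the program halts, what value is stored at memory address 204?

8

li $t4, 8 → $t4=8
li $t5, 2 → $t5=2
li $t0, 3 → $t0=3
li $t3, 200 → $t3=200
lw $t5, 0($t3) → $t5=M[200]=-7
add $t4, $t4, $t5 → $t4=8+(-7)=1
lw $t5, 0($t3) → $t5=M[200]=-7
sub $t4, $t4, $t5 → $t4=1-(-7)=8
add $t3, $t3, 4 → $t3=200+4=204
sub $t0, $t0, 1 → $t0=3-1=2
cmp $t0, 0  (cmp 2,0)
bgt loop: taken
lw $t5, 0($t3) → $t5=M[204]=5
add $t4, $t4, $t5 → $t4=8+5=13
lw $t5, 0($t3) → $t5=M[204]=5
sub $t4, $t4, $t5 → $t4=13-5=8
add $t3, $t3, 4 → $t3=204+4=208
sub $t0, $t0, 1 → $t0=2-1=1
cmp $t0, 0  (cmp 1,0)
bgt loop: taken
lw $t5, 0($t3) → $t5=M[208]=5
add $t4, $t4, $t5 → $t4=8+5=13
lw $t5, 0($t3) → $t5=M[208]=5
sub $t4, $t4, $t5 → $t4=13-5=8
add $t3, $t3, 4 → $t3=208+4=212
sub $t0, $t0, 1 → $t0=1-1=0
cmp $t0, 0  (cmp 0,0)
bgt loop: not taken
sw $t4, (204) → M[204]=8
halt.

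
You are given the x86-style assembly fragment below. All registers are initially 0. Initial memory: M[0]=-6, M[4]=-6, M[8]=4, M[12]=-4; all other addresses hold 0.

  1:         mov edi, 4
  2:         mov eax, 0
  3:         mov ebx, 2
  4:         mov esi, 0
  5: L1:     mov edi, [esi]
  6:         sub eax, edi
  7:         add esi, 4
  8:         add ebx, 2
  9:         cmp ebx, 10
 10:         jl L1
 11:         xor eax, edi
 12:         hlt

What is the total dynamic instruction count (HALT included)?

30

after mov edi, 4: edi=4
after mov eax, 0: eax=0
after mov ebx, 2: ebx=2
after mov esi, 0: esi=0
after mov edi, [esi]: edi=M[0]=-6
after sub eax, edi: eax=0-(-6)=6
after add esi, 4: esi=0+4=4
after add ebx, 2: ebx=2+2=4
cmp ebx, 10  (cmp 4,10)
jl L1: taken
after mov edi, [esi]: edi=M[4]=-6
after sub eax, edi: eax=6-(-6)=12
after add esi, 4: esi=4+4=8
after add ebx, 2: ebx=4+2=6
cmp ebx, 10  (cmp 6,10)
jl L1: taken
after mov edi, [esi]: edi=M[8]=4
after sub eax, edi: eax=12-4=8
after add esi, 4: esi=8+4=12
after add ebx, 2: ebx=6+2=8
cmp ebx, 10  (cmp 8,10)
jl L1: taken
after mov edi, [esi]: edi=M[12]=-4
after sub eax, edi: eax=8-(-4)=12
after add esi, 4: esi=12+4=16
after add ebx, 2: ebx=8+2=10
cmp ebx, 10  (cmp 10,10)
jl L1: not taken
after xor eax, edi: eax=12^(-4)=-16
halt.
Total executed instructions: 30.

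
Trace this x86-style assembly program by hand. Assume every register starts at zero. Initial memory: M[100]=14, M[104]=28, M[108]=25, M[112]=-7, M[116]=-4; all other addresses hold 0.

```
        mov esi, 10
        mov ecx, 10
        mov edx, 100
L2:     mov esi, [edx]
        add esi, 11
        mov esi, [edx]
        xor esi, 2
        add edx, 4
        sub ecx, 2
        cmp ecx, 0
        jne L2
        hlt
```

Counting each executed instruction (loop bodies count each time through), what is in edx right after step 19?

after mov esi, 10: esi=10
after mov ecx, 10: ecx=10
after mov edx, 100: edx=100
after mov esi, [edx]: esi=M[100]=14
after add esi, 11: esi=14+11=25
after mov esi, [edx]: esi=M[100]=14
after xor esi, 2: esi=14^2=12
after add edx, 4: edx=100+4=104
after sub ecx, 2: ecx=10-2=8
cmp ecx, 0  (cmp 8,0)
jne L2: taken
after mov esi, [edx]: esi=M[104]=28
after add esi, 11: esi=28+11=39
after mov esi, [edx]: esi=M[104]=28
after xor esi, 2: esi=28^2=30
after add edx, 4: edx=104+4=108
after sub ecx, 2: ecx=8-2=6
cmp ecx, 0  (cmp 6,0)
jne L2: taken
After step 19: edx = 108.

108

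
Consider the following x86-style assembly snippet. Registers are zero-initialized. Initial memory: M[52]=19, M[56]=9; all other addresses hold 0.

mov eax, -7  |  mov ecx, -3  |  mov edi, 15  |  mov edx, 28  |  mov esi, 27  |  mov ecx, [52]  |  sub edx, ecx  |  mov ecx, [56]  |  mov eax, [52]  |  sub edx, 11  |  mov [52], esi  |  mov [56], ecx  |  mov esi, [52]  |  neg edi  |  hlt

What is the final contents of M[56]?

9

eax=-7
ecx=-3
edi=15
edx=28
esi=27
ecx=M[52]=19
edx=28-19=9
ecx=M[56]=9
eax=M[52]=19
edx=9-11=-2
mov [52], esi → M[52]=27
mov [56], ecx → M[56]=9
esi=M[52]=27
edi=-(15)=-15
halt.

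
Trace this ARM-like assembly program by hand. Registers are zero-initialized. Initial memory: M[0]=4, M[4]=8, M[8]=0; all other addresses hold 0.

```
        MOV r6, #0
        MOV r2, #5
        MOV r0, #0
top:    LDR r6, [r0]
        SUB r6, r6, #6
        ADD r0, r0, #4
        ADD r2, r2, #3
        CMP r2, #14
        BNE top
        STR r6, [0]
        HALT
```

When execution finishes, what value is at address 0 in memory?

after MOV r6, #0: r6=0
after MOV r2, #5: r2=5
after MOV r0, #0: r0=0
after LDR r6, [r0]: r6=M[0]=4
after SUB r6, r6, #6: r6=4-6=-2
after ADD r0, r0, #4: r0=0+4=4
after ADD r2, r2, #3: r2=5+3=8
CMP r2, #14  (cmp 8,14)
BNE top: taken
after LDR r6, [r0]: r6=M[4]=8
after SUB r6, r6, #6: r6=8-6=2
after ADD r0, r0, #4: r0=4+4=8
after ADD r2, r2, #3: r2=8+3=11
CMP r2, #14  (cmp 11,14)
BNE top: taken
after LDR r6, [r0]: r6=M[8]=0
after SUB r6, r6, #6: r6=0-6=-6
after ADD r0, r0, #4: r0=8+4=12
after ADD r2, r2, #3: r2=11+3=14
CMP r2, #14  (cmp 14,14)
BNE top: not taken
STR r6, [0] → M[0]=-6
halt.

-6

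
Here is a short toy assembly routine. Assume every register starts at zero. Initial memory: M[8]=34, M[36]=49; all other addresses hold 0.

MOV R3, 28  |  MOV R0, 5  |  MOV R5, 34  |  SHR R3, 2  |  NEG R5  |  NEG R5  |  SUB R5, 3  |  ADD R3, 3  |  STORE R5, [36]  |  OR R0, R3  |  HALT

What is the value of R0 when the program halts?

15

after MOV R3, 28: R3=28
after MOV R0, 5: R0=5
after MOV R5, 34: R5=34
after SHR R3, 2: R3=28>>2=7
after NEG R5: R5=-(34)=-34
after NEG R5: R5=-(-34)=34
after SUB R5, 3: R5=34-3=31
after ADD R3, 3: R3=7+3=10
STORE R5, [36] → M[36]=31
after OR R0, R3: R0=5|10=15
halt.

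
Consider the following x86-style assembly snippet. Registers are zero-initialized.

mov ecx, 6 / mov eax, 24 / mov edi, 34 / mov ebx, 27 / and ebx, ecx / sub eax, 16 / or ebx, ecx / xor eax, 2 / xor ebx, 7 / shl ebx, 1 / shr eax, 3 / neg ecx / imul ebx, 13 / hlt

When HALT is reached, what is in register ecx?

-6

ecx=6
eax=24
edi=34
ebx=27
ebx=27&6=2
eax=24-16=8
ebx=2|6=6
eax=8^2=10
ebx=6^7=1
ebx=1<<1=2
eax=10>>3=1
ecx=-(6)=-6
ebx=2*13=26
halt.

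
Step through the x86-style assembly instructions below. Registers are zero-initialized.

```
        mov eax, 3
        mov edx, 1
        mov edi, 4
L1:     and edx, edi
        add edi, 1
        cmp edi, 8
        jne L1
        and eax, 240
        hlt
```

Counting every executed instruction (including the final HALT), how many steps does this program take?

mov eax, 3 → eax=3
mov edx, 1 → edx=1
mov edi, 4 → edi=4
and edx, edi → edx=1&4=0
add edi, 1 → edi=4+1=5
cmp edi, 8  (cmp 5,8)
jne L1: taken
and edx, edi → edx=0&5=0
add edi, 1 → edi=5+1=6
cmp edi, 8  (cmp 6,8)
jne L1: taken
and edx, edi → edx=0&6=0
add edi, 1 → edi=6+1=7
cmp edi, 8  (cmp 7,8)
jne L1: taken
and edx, edi → edx=0&7=0
add edi, 1 → edi=7+1=8
cmp edi, 8  (cmp 8,8)
jne L1: not taken
and eax, 240 → eax=3&240=0
halt.
Total executed instructions: 21.

21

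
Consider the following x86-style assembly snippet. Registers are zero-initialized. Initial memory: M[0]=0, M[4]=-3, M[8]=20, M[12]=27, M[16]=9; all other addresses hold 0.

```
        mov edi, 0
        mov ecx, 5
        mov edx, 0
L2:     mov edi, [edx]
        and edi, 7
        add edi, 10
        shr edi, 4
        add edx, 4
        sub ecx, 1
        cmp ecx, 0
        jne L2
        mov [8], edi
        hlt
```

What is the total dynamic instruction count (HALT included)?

45

after mov edi, 0: edi=0
after mov ecx, 5: ecx=5
after mov edx, 0: edx=0
after mov edi, [edx]: edi=M[0]=0
after and edi, 7: edi=0&7=0
after add edi, 10: edi=0+10=10
after shr edi, 4: edi=10>>4=0
after add edx, 4: edx=0+4=4
after sub ecx, 1: ecx=5-1=4
cmp ecx, 0  (cmp 4,0)
jne L2: taken
after mov edi, [edx]: edi=M[4]=-3
after and edi, 7: edi=(-3)&7=5
after add edi, 10: edi=5+10=15
after shr edi, 4: edi=15>>4=0
after add edx, 4: edx=4+4=8
after sub ecx, 1: ecx=4-1=3
cmp ecx, 0  (cmp 3,0)
jne L2: taken
after mov edi, [edx]: edi=M[8]=20
after and edi, 7: edi=20&7=4
after add edi, 10: edi=4+10=14
after shr edi, 4: edi=14>>4=0
after add edx, 4: edx=8+4=12
after sub ecx, 1: ecx=3-1=2
cmp ecx, 0  (cmp 2,0)
jne L2: taken
after mov edi, [edx]: edi=M[12]=27
after and edi, 7: edi=27&7=3
after add edi, 10: edi=3+10=13
after shr edi, 4: edi=13>>4=0
after add edx, 4: edx=12+4=16
after sub ecx, 1: ecx=2-1=1
cmp ecx, 0  (cmp 1,0)
jne L2: taken
after mov edi, [edx]: edi=M[16]=9
after and edi, 7: edi=9&7=1
after add edi, 10: edi=1+10=11
after shr edi, 4: edi=11>>4=0
after add edx, 4: edx=16+4=20
after sub ecx, 1: ecx=1-1=0
cmp ecx, 0  (cmp 0,0)
jne L2: not taken
mov [8], edi → M[8]=0
halt.
Total executed instructions: 45.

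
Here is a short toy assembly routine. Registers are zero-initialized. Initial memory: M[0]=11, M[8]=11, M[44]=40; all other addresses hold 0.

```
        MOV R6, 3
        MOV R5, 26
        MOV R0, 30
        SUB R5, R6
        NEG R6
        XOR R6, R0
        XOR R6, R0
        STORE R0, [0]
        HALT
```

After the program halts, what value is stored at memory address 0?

R6=3
R5=26
R0=30
R5=26-3=23
R6=-(3)=-3
R6=(-3)^30=-29
R6=(-29)^30=-3
STORE R0, [0] → M[0]=30
halt.

30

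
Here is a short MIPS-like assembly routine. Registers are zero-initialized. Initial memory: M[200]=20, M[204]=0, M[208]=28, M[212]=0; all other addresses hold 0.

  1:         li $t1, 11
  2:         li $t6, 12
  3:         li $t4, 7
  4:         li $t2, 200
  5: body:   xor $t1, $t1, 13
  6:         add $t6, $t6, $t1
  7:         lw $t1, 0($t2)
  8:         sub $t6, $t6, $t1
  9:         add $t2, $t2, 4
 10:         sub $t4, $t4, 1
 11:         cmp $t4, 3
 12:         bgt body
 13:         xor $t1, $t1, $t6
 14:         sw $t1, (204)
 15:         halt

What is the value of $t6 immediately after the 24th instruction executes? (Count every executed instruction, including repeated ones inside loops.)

$t1=11
$t6=12
$t4=7
$t2=200
$t1=11^13=6
$t6=12+6=18
$t1=M[200]=20
$t6=18-20=-2
$t2=200+4=204
$t4=7-1=6
cmp $t4, 3  (cmp 6,3)
bgt body: taken
$t1=20^13=25
$t6=(-2)+25=23
$t1=M[204]=0
$t6=23-0=23
$t2=204+4=208
$t4=6-1=5
cmp $t4, 3  (cmp 5,3)
bgt body: taken
$t1=0^13=13
$t6=23+13=36
$t1=M[208]=28
$t6=36-28=8
After step 24: $t6 = 8.

8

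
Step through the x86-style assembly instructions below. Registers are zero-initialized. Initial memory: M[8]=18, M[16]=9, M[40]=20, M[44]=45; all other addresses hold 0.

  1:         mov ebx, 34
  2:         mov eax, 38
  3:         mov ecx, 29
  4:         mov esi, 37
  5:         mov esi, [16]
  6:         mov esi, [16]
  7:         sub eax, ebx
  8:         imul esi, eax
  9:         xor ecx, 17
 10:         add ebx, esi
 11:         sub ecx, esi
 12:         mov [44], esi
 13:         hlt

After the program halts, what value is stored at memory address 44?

36

after mov ebx, 34: ebx=34
after mov eax, 38: eax=38
after mov ecx, 29: ecx=29
after mov esi, 37: esi=37
after mov esi, [16]: esi=M[16]=9
after mov esi, [16]: esi=M[16]=9
after sub eax, ebx: eax=38-34=4
after imul esi, eax: esi=9*4=36
after xor ecx, 17: ecx=29^17=12
after add ebx, esi: ebx=34+36=70
after sub ecx, esi: ecx=12-36=-24
mov [44], esi → M[44]=36
halt.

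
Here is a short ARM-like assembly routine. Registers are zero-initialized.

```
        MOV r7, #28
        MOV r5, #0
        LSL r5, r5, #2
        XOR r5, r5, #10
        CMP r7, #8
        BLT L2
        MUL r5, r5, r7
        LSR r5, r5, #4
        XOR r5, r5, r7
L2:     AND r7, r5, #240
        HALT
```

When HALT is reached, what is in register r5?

after MOV r7, #28: r7=28
after MOV r5, #0: r5=0
after LSL r5, r5, #2: r5=0<<2=0
after XOR r5, r5, #10: r5=0^10=10
CMP r7, #8  (cmp 28,8)
BLT L2: not taken
after MUL r5, r5, r7: r5=10*28=280
after LSR r5, r5, #4: r5=280>>4=17
after XOR r5, r5, r7: r5=17^28=13
after AND r7, r5, #240: r7=13&240=0
halt.

13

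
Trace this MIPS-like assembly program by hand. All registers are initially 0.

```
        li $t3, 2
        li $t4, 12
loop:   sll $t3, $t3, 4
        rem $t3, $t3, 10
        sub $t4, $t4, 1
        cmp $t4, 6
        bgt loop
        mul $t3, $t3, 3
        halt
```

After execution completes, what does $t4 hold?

$t3=2
$t4=12
$t3=2<<4=32
$t3=32%10=2
$t4=12-1=11
cmp $t4, 6  (cmp 11,6)
bgt loop: taken
$t3=2<<4=32
$t3=32%10=2
$t4=11-1=10
cmp $t4, 6  (cmp 10,6)
bgt loop: taken
$t3=2<<4=32
$t3=32%10=2
$t4=10-1=9
cmp $t4, 6  (cmp 9,6)
bgt loop: taken
$t3=2<<4=32
$t3=32%10=2
$t4=9-1=8
cmp $t4, 6  (cmp 8,6)
bgt loop: taken
$t3=2<<4=32
$t3=32%10=2
$t4=8-1=7
cmp $t4, 6  (cmp 7,6)
bgt loop: taken
$t3=2<<4=32
$t3=32%10=2
$t4=7-1=6
cmp $t4, 6  (cmp 6,6)
bgt loop: not taken
$t3=2*3=6
halt.

6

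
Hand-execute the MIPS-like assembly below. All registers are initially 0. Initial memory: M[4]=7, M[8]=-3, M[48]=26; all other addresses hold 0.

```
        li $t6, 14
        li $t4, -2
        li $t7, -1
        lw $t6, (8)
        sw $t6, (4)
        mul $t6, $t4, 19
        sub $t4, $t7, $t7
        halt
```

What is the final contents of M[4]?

after li $t6, 14: $t6=14
after li $t4, -2: $t4=-2
after li $t7, -1: $t7=-1
after lw $t6, (8): $t6=M[8]=-3
sw $t6, (4) → M[4]=-3
after mul $t6, $t4, 19: $t6=(-2)*19=-38
after sub $t4, $t7, $t7: $t4=(-1)-(-1)=0
halt.

-3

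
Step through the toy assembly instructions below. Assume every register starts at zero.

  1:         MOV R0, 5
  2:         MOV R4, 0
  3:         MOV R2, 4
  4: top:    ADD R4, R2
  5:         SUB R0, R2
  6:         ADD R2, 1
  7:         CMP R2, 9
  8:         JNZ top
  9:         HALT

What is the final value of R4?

MOV R0, 5 → R0=5
MOV R4, 0 → R4=0
MOV R2, 4 → R2=4
ADD R4, R2 → R4=0+4=4
SUB R0, R2 → R0=5-4=1
ADD R2, 1 → R2=4+1=5
CMP R2, 9  (cmp 5,9)
JNZ top: taken
ADD R4, R2 → R4=4+5=9
SUB R0, R2 → R0=1-5=-4
ADD R2, 1 → R2=5+1=6
CMP R2, 9  (cmp 6,9)
JNZ top: taken
ADD R4, R2 → R4=9+6=15
SUB R0, R2 → R0=(-4)-6=-10
ADD R2, 1 → R2=6+1=7
CMP R2, 9  (cmp 7,9)
JNZ top: taken
ADD R4, R2 → R4=15+7=22
SUB R0, R2 → R0=(-10)-7=-17
ADD R2, 1 → R2=7+1=8
CMP R2, 9  (cmp 8,9)
JNZ top: taken
ADD R4, R2 → R4=22+8=30
SUB R0, R2 → R0=(-17)-8=-25
ADD R2, 1 → R2=8+1=9
CMP R2, 9  (cmp 9,9)
JNZ top: not taken
halt.

30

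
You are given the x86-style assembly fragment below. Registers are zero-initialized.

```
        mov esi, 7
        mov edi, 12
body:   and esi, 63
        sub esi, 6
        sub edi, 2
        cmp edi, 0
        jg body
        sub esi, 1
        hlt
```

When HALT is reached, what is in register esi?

esi=7
edi=12
esi=7&63=7
esi=7-6=1
edi=12-2=10
cmp edi, 0  (cmp 10,0)
jg body: taken
esi=1&63=1
esi=1-6=-5
edi=10-2=8
cmp edi, 0  (cmp 8,0)
jg body: taken
esi=(-5)&63=59
esi=59-6=53
edi=8-2=6
cmp edi, 0  (cmp 6,0)
jg body: taken
esi=53&63=53
esi=53-6=47
edi=6-2=4
cmp edi, 0  (cmp 4,0)
jg body: taken
esi=47&63=47
esi=47-6=41
edi=4-2=2
cmp edi, 0  (cmp 2,0)
jg body: taken
esi=41&63=41
esi=41-6=35
edi=2-2=0
cmp edi, 0  (cmp 0,0)
jg body: not taken
esi=35-1=34
halt.

34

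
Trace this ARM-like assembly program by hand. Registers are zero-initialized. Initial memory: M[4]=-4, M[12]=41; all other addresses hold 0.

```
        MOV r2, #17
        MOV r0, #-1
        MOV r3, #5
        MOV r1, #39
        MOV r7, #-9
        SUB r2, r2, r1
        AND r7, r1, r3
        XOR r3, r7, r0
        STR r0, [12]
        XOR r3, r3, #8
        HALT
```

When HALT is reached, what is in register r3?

r2=17
r0=-1
r3=5
r1=39
r7=-9
r2=17-39=-22
r7=39&5=5
r3=5^(-1)=-6
STR r0, [12] → M[12]=-1
r3=(-6)^8=-14
halt.

-14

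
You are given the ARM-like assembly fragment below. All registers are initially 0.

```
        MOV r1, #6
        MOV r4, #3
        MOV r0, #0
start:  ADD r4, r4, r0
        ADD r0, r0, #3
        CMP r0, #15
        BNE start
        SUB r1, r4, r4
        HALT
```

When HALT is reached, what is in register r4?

MOV r1, #6 → r1=6
MOV r4, #3 → r4=3
MOV r0, #0 → r0=0
ADD r4, r4, r0 → r4=3+0=3
ADD r0, r0, #3 → r0=0+3=3
CMP r0, #15  (cmp 3,15)
BNE start: taken
ADD r4, r4, r0 → r4=3+3=6
ADD r0, r0, #3 → r0=3+3=6
CMP r0, #15  (cmp 6,15)
BNE start: taken
ADD r4, r4, r0 → r4=6+6=12
ADD r0, r0, #3 → r0=6+3=9
CMP r0, #15  (cmp 9,15)
BNE start: taken
ADD r4, r4, r0 → r4=12+9=21
ADD r0, r0, #3 → r0=9+3=12
CMP r0, #15  (cmp 12,15)
BNE start: taken
ADD r4, r4, r0 → r4=21+12=33
ADD r0, r0, #3 → r0=12+3=15
CMP r0, #15  (cmp 15,15)
BNE start: not taken
SUB r1, r4, r4 → r1=33-33=0
halt.

33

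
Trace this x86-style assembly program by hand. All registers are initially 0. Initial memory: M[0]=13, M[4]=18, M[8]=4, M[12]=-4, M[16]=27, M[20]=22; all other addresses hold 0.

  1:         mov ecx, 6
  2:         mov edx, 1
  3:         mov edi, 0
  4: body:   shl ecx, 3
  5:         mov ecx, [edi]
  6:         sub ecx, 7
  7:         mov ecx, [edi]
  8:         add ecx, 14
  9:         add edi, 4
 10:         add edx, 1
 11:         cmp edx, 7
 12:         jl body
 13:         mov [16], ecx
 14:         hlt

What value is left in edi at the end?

24

ecx=6
edx=1
edi=0
ecx=6<<3=48
ecx=M[0]=13
ecx=13-7=6
ecx=M[0]=13
ecx=13+14=27
edi=0+4=4
edx=1+1=2
cmp edx, 7  (cmp 2,7)
jl body: taken
ecx=27<<3=216
ecx=M[4]=18
ecx=18-7=11
ecx=M[4]=18
ecx=18+14=32
edi=4+4=8
edx=2+1=3
cmp edx, 7  (cmp 3,7)
jl body: taken
ecx=32<<3=256
ecx=M[8]=4
ecx=4-7=-3
ecx=M[8]=4
ecx=4+14=18
edi=8+4=12
edx=3+1=4
cmp edx, 7  (cmp 4,7)
jl body: taken
ecx=18<<3=144
ecx=M[12]=-4
ecx=(-4)-7=-11
ecx=M[12]=-4
ecx=(-4)+14=10
edi=12+4=16
edx=4+1=5
cmp edx, 7  (cmp 5,7)
jl body: taken
ecx=10<<3=80
ecx=M[16]=27
ecx=27-7=20
ecx=M[16]=27
ecx=27+14=41
edi=16+4=20
edx=5+1=6
cmp edx, 7  (cmp 6,7)
jl body: taken
ecx=41<<3=328
ecx=M[20]=22
ecx=22-7=15
ecx=M[20]=22
ecx=22+14=36
edi=20+4=24
edx=6+1=7
cmp edx, 7  (cmp 7,7)
jl body: not taken
mov [16], ecx → M[16]=36
halt.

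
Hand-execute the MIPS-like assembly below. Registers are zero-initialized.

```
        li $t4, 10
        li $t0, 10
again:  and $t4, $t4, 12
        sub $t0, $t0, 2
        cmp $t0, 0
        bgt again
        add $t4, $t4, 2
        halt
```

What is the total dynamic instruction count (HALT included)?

24

li $t4, 10 → $t4=10
li $t0, 10 → $t0=10
and $t4, $t4, 12 → $t4=10&12=8
sub $t0, $t0, 2 → $t0=10-2=8
cmp $t0, 0  (cmp 8,0)
bgt again: taken
and $t4, $t4, 12 → $t4=8&12=8
sub $t0, $t0, 2 → $t0=8-2=6
cmp $t0, 0  (cmp 6,0)
bgt again: taken
and $t4, $t4, 12 → $t4=8&12=8
sub $t0, $t0, 2 → $t0=6-2=4
cmp $t0, 0  (cmp 4,0)
bgt again: taken
and $t4, $t4, 12 → $t4=8&12=8
sub $t0, $t0, 2 → $t0=4-2=2
cmp $t0, 0  (cmp 2,0)
bgt again: taken
and $t4, $t4, 12 → $t4=8&12=8
sub $t0, $t0, 2 → $t0=2-2=0
cmp $t0, 0  (cmp 0,0)
bgt again: not taken
add $t4, $t4, 2 → $t4=8+2=10
halt.
Total executed instructions: 24.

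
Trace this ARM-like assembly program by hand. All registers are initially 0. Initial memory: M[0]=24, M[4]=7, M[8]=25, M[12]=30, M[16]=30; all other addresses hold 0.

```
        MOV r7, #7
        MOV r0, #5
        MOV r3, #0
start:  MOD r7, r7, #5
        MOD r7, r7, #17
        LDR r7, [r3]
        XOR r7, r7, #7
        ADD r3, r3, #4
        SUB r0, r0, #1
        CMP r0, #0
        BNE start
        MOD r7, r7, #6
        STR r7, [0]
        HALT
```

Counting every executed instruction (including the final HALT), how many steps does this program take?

r7=7
r0=5
r3=0
r7=7%5=2
r7=2%17=2
r7=M[0]=24
r7=24^7=31
r3=0+4=4
r0=5-1=4
CMP r0, #0  (cmp 4,0)
BNE start: taken
r7=31%5=1
r7=1%17=1
r7=M[4]=7
r7=7^7=0
r3=4+4=8
r0=4-1=3
CMP r0, #0  (cmp 3,0)
BNE start: taken
r7=0%5=0
r7=0%17=0
r7=M[8]=25
r7=25^7=30
r3=8+4=12
r0=3-1=2
CMP r0, #0  (cmp 2,0)
BNE start: taken
r7=30%5=0
r7=0%17=0
r7=M[12]=30
r7=30^7=25
r3=12+4=16
r0=2-1=1
CMP r0, #0  (cmp 1,0)
BNE start: taken
r7=25%5=0
r7=0%17=0
r7=M[16]=30
r7=30^7=25
r3=16+4=20
r0=1-1=0
CMP r0, #0  (cmp 0,0)
BNE start: not taken
r7=25%6=1
STR r7, [0] → M[0]=1
halt.
Total executed instructions: 46.

46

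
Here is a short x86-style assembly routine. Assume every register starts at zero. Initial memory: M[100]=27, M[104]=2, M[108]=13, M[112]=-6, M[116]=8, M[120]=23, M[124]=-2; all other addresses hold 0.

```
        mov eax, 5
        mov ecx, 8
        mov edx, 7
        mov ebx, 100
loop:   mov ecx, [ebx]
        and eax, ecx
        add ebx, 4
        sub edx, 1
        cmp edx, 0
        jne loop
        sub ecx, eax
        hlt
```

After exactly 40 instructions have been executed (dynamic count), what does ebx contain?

124

after mov eax, 5: eax=5
after mov ecx, 8: ecx=8
after mov edx, 7: edx=7
after mov ebx, 100: ebx=100
after mov ecx, [ebx]: ecx=M[100]=27
after and eax, ecx: eax=5&27=1
after add ebx, 4: ebx=100+4=104
after sub edx, 1: edx=7-1=6
cmp edx, 0  (cmp 6,0)
jne loop: taken
after mov ecx, [ebx]: ecx=M[104]=2
after and eax, ecx: eax=1&2=0
after add ebx, 4: ebx=104+4=108
after sub edx, 1: edx=6-1=5
cmp edx, 0  (cmp 5,0)
jne loop: taken
after mov ecx, [ebx]: ecx=M[108]=13
after and eax, ecx: eax=0&13=0
after add ebx, 4: ebx=108+4=112
after sub edx, 1: edx=5-1=4
cmp edx, 0  (cmp 4,0)
jne loop: taken
after mov ecx, [ebx]: ecx=M[112]=-6
after and eax, ecx: eax=0&(-6)=0
after add ebx, 4: ebx=112+4=116
after sub edx, 1: edx=4-1=3
cmp edx, 0  (cmp 3,0)
jne loop: taken
after mov ecx, [ebx]: ecx=M[116]=8
after and eax, ecx: eax=0&8=0
after add ebx, 4: ebx=116+4=120
after sub edx, 1: edx=3-1=2
cmp edx, 0  (cmp 2,0)
jne loop: taken
after mov ecx, [ebx]: ecx=M[120]=23
after and eax, ecx: eax=0&23=0
after add ebx, 4: ebx=120+4=124
after sub edx, 1: edx=2-1=1
cmp edx, 0  (cmp 1,0)
jne loop: taken
After step 40: ebx = 124.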